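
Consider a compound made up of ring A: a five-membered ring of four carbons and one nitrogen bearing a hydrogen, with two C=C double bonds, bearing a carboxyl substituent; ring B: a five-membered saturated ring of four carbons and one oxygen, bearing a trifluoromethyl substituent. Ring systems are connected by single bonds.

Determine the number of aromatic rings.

Ring A is fully conjugated (every ring atom contributes a p orbital); 2 ring double bonds (4 π electrons) plus a heteroatom lone pair (2) give 6 π electrons. 6 = 4(1)+2, so ring A is aromatic (pyrrole).
Ring B has only sp³ atoms, so it is not fully conjugated — not aromatic (tetrahydrofuran).
Aromatic: A. Total: 1.

1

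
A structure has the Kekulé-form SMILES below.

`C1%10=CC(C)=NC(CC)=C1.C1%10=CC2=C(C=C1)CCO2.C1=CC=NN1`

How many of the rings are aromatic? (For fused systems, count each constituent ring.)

The SMILES encodes a six-membered ring of five carbons and one nitrogen with three alternating double bonds; a six-membered carbon ring with three alternating C=C double bonds, fused to a five-membered ring containing one oxygen and two sp³ carbons; a five-membered ring with two adjacent nitrogens (one bearing H, one in a double bond) and two double bonds.
The 6-membered ring with one nitrogen is fully conjugated (every ring atom contributes a p orbital); 3 ring double bonds give 6 π electrons. 6 = 4(1)+2, so it is aromatic (pyridine).
The 6-membered ring has a continuous p-orbital overlap around the ring; 3 ring double bonds give 6 π electrons. That satisfies 4n+2 with n=1, so it is aromatic (benzene ring).
The 5-membered ring with one oxygen has two sp³ carbons, so it is not fully conjugated — not aromatic (oxolane ring).
The 5-membered ring with two adjacent nitrogens (one N–H, one =N–) is planar and fully conjugated; 2 ring double bonds (4 π electrons) plus a heteroatom lone pair (2) give 6 π electrons. Since 6 = 4n+2 (n=1), it is aromatic (pyrazole).
3 of the 4 rings are aromatic. Total: 3.

3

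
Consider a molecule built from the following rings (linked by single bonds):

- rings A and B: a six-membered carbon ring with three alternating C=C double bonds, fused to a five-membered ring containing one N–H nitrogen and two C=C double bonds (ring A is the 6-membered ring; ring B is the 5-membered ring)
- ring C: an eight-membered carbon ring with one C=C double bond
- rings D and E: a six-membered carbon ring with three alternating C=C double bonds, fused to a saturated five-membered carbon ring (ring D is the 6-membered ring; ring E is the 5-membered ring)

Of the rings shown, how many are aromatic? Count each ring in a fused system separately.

3

Rings A and B form a fused bicyclic system (with one N–H) with 9 sp² atoms and 10 π electrons from ring double bonds plus a heteroatom lone pair. 10 = 4(2)+2, so the system is aromatic and both rings count as aromatic (indole).
Ring C has six sp³ carbons, so it is not fully conjugated — not aromatic (cyclooctene).
Ring D is planar and fully conjugated; 3 ring double bonds give 6 π electrons. 6 = 4(1)+2, so ring D is aromatic (benzene ring).
Ring E has three sp³ carbons, so it is not fully conjugated — not aromatic (cyclopentane ring).
Aromatic: A, B, D. Total: 3.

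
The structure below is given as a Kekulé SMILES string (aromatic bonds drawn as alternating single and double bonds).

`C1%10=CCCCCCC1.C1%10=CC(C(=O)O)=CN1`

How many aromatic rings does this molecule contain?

The SMILES encodes an eight-membered carbon ring with one C=C double bond; a five-membered ring of four carbons and one nitrogen bearing a hydrogen, with two C=C double bonds.
The 8-membered ring has six sp³ carbons, so it is not fully conjugated — not aromatic (cyclooctene).
The 5-membered ring with one N–H is planar and fully conjugated; 2 ring double bonds (4 π electrons) plus a heteroatom lone pair (2) give 6 π electrons. That satisfies 4n+2 with n=1, so it is aromatic (pyrrole).
1 of the 2 rings is aromatic. Total: 1.

1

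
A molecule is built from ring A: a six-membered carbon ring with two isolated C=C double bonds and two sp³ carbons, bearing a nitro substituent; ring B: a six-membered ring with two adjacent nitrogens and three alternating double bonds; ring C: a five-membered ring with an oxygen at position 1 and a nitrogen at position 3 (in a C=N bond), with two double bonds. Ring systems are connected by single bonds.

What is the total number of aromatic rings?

2

Ring A has two sp³ carbons, so it is not fully conjugated — not aromatic (1,4-cyclohexadiene).
Ring B has a continuous p-orbital overlap around the ring; 3 ring double bonds give 6 π electrons. 6 = 4(1)+2, so ring B is aromatic (pyridazine).
Ring C is fully conjugated (every ring atom contributes a p orbital); 2 ring double bonds (4 π electrons) plus a heteroatom lone pair (2) give 6 π electrons. 6 = 4(1)+2, so ring C is aromatic (oxazole).
Aromatic: B, C. Total: 2.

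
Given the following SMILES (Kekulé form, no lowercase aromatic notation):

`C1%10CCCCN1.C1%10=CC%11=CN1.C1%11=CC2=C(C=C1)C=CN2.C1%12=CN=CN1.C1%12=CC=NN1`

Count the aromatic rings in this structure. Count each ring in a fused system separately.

5

The SMILES encodes a six-membered saturated ring of five carbons and one N–H nitrogen; a five-membered ring of four carbons and one nitrogen bearing a hydrogen, with two C=C double bonds; a six-membered carbon ring with three alternating C=C double bonds, fused to a five-membered ring containing one N–H nitrogen and two C=C double bonds; a five-membered ring with nitrogens at positions 1 and 3 (one bearing H, one in a C=N bond) and two double bonds; a five-membered ring with two adjacent nitrogens (one bearing H, one in a double bond) and two double bonds.
The 6-membered ring with one N–H has only sp³ atoms, so it is not fully conjugated — not aromatic (piperidine).
The 5-membered ring with one N–H has a continuous p-orbital overlap around the ring; 2 ring double bonds (4 π electrons) plus a heteroatom lone pair (2) give 6 π electrons. 6 = 4(1)+2, so it is aromatic (pyrrole).
The fused 6/5-membered bicyclic (with one N–H) is a single π system with 9 sp² atoms and 10 π electrons from ring double bonds plus a heteroatom lone pair. 10 = 4(2)+2, so the system is aromatic and both rings count as aromatic (indole).
The 5-membered ring with two nitrogens (one N–H, one =N–) is planar and fully conjugated; 2 ring double bonds (4 π electrons) plus a heteroatom lone pair (2) give 6 π electrons. 6 = 4(1)+2, so it is aromatic (imidazole).
The 5-membered ring with two adjacent nitrogens (one N–H, one =N–) is planar and fully conjugated; 2 ring double bonds (4 π electrons) plus a heteroatom lone pair (2) give 6 π electrons. That satisfies 4n+2 with n=1, so it is aromatic (pyrazole).
5 of the 6 rings are aromatic. Total: 5.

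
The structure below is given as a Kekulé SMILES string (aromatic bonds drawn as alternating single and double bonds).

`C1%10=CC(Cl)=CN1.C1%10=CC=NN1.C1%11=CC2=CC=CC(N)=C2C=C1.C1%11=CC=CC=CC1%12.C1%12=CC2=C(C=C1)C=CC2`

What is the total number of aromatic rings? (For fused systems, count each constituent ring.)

The SMILES encodes a five-membered ring of four carbons and one nitrogen bearing a hydrogen, with two C=C double bonds; a five-membered ring with two adjacent nitrogens (one bearing H, one in a double bond) and two double bonds; two fused six-membered carbon rings, each with three alternating C=C double bonds; a seven-membered carbon ring with three C=C double bonds and one sp³ carbon; a six-membered carbon ring with three alternating C=C double bonds, fused to a five-membered carbon ring containing one C=C double bond and one sp³ carbon.
The 5-membered ring with one N–H is fully conjugated (every ring atom contributes a p orbital); 2 ring double bonds (4 π electrons) plus a heteroatom lone pair (2) give 6 π electrons. 6 = 4(1)+2, so it is aromatic (pyrrole).
The 5-membered ring with two adjacent nitrogens (one N–H, one =N–) is fully conjugated (every ring atom contributes a p orbital); 2 ring double bonds (4 π electrons) plus a heteroatom lone pair (2) give 6 π electrons. That satisfies 4n+2 with n=1, so it is aromatic (pyrazole).
The fused 6/6-membered bicyclic is a single π system with 10 sp² atoms and 10 π electrons from ring double bonds. 10 = 4(2)+2, so the system is aromatic and both rings count as aromatic (naphthalene).
The 7-membered ring has one sp³ carbon, so it is not fully conjugated — not aromatic (cycloheptatriene).
The 6-membered ring has a continuous p-orbital overlap around the ring; 3 ring double bonds give 6 π electrons. That satisfies 4n+2 with n=1, so it is aromatic (benzene ring).
The 5-membered ring has one sp³ carbon, so it is not fully conjugated — not aromatic (cyclopentene ring).
5 of the 7 rings are aromatic. Total: 5.

5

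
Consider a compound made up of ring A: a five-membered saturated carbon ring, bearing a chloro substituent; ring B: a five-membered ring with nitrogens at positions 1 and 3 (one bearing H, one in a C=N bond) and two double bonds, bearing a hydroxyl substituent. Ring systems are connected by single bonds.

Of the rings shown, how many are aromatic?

1

Ring A has only sp³ atoms, so it is not fully conjugated — not aromatic (cyclopentane).
Ring B is planar and fully conjugated; 2 ring double bonds (4 π electrons) plus a heteroatom lone pair (2) give 6 π electrons. 6 = 4(1)+2, so ring B is aromatic (imidazole).
Aromatic: B. Total: 1.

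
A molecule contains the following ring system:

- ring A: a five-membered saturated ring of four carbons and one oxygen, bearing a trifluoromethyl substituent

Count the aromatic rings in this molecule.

Ring A has only sp³ atoms, so it is not fully conjugated — not aromatic (tetrahydrofuran).

0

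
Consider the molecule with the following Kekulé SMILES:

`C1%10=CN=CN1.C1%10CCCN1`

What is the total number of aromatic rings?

1

The SMILES encodes a five-membered ring with nitrogens at positions 1 and 3 (one bearing H, one in a C=N bond) and two double bonds; a five-membered saturated ring of four carbons and one N–H nitrogen.
The 5-membered ring with two nitrogens (one N–H, one =N–) has a continuous p-orbital overlap around the ring; 2 ring double bonds (4 π electrons) plus a heteroatom lone pair (2) give 6 π electrons. Since 6 = 4n+2 (n=1), it is aromatic (imidazole).
The 5-membered ring with one N–H has only sp³ atoms, so it is not fully conjugated — not aromatic (pyrrolidine).
1 of the 2 rings is aromatic. Total: 1.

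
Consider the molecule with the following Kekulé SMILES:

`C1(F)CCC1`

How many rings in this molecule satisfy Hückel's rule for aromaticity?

0

The SMILES encodes a four-membered saturated carbon ring.
The 4-membered ring has only sp³ atoms, so it is not fully conjugated — not aromatic (cyclobutane).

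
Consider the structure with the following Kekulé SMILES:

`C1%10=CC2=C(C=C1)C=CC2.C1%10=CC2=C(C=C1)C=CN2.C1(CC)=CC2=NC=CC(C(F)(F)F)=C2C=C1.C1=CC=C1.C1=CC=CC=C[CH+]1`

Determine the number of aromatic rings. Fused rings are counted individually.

6

The SMILES encodes a six-membered carbon ring with three alternating C=C double bonds, fused to a five-membered carbon ring containing one C=C double bond and one sp³ carbon; a six-membered carbon ring with three alternating C=C double bonds, fused to a five-membered ring containing one N–H nitrogen and two C=C double bonds; two fused six-membered rings, each with three alternating double bonds; one ring is all carbon and the other has one ring nitrogen; a four-membered carbon ring with two alternating C=C double bonds; a seven-membered all-carbon ring bearing a positive charge on one carbon, with three C=C double bonds.
The 6-membered ring has a continuous p-orbital overlap around the ring; 3 ring double bonds give 6 π electrons. Since 6 = 4n+2 (n=1), it is aromatic (benzene ring).
The 5-membered ring has one sp³ carbon, so it is not fully conjugated — not aromatic (cyclopentene ring).
The fused 6/5-membered bicyclic (with one N–H) is a single π system with 9 sp² atoms and 10 π electrons from ring double bonds plus a heteroatom lone pair. 10 = 4(2)+2, so the system is aromatic and both rings count as aromatic (indole).
The fused 6/6-membered bicyclic (with one nitrogen) is a single π system with 10 sp² atoms and 10 π electrons from ring double bonds. 10 = 4(2)+2, so the system is aromatic and both rings count as aromatic (quinoline).
The 4-membered ring has only sp² ring atoms; a planar conformation would have a fully conjugated π system of 4 electrons. But 4 = 4(1), which is 4n not 4n+2, so it is not aromatic (cyclobutadiene) — cyclobutadiene is antiaromatic and distorts to a rectangle.
The 7-membered ring has a continuous p-orbital overlap around the ring; 3 ring double bonds (6 π electrons) plus the carbocation's empty p orbital (0, but keeps the ring conjugated) give 6 π electrons. Since 6 = 4n+2 (n=1), it is aromatic (tropylium cation).
6 of the 8 rings are aromatic. Total: 6.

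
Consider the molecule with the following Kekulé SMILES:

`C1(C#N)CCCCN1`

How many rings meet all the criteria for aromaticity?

The SMILES encodes a six-membered saturated ring of five carbons and one N–H nitrogen.
The 6-membered ring with one N–H has only sp³ atoms, so it is not fully conjugated — not aromatic (piperidine).

0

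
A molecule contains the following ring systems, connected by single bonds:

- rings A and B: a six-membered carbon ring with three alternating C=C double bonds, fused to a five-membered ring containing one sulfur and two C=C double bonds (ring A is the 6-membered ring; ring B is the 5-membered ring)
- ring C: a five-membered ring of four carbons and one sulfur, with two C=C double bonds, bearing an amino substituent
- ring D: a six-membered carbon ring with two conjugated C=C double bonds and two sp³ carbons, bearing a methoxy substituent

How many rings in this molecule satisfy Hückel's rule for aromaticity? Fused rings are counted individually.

3

Rings A and B form a fused bicyclic system (with one sulfur) with 9 sp² atoms and 10 π electrons from ring double bonds plus a heteroatom lone pair. 10 = 4(2)+2, so the system is aromatic and both rings count as aromatic (benzothiophene).
Ring C has a continuous p-orbital overlap around the ring; 2 ring double bonds (4 π electrons) plus a heteroatom lone pair (2) give 6 π electrons. That satisfies 4n+2 with n=1, so ring C is aromatic (thiophene).
Ring D has two sp³ carbons, so it is not fully conjugated — not aromatic (1,3-cyclohexadiene).
Aromatic: A, B, C. Total: 3.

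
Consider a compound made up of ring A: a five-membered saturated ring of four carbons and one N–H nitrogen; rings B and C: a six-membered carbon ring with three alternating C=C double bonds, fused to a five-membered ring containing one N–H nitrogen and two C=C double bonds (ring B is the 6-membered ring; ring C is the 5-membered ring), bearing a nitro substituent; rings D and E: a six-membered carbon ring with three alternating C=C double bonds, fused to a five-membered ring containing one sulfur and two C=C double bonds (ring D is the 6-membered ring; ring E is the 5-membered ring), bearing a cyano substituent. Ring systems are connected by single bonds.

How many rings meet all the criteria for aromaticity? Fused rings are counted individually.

4

Ring A has only sp³ atoms, so it is not fully conjugated — not aromatic (pyrrolidine).
Rings B and C form a fused bicyclic system (with one N–H) with 9 sp² atoms and 10 π electrons from ring double bonds plus a heteroatom lone pair. 10 = 4(2)+2, so the system is aromatic and both rings count as aromatic (indole).
Rings D and E form a fused bicyclic system (with one sulfur) with 9 sp² atoms and 10 π electrons from ring double bonds plus a heteroatom lone pair. 10 = 4(2)+2, so the system is aromatic and both rings count as aromatic (benzothiophene).
Aromatic: B, C, D, E. Total: 4.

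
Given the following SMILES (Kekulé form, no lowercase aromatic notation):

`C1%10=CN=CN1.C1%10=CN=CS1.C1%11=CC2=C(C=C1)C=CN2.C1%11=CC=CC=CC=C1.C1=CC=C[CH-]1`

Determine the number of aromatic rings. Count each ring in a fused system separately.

5

The SMILES encodes a five-membered ring with nitrogens at positions 1 and 3 (one bearing H, one in a C=N bond) and two double bonds; a five-membered ring with a sulfur at position 1 and a nitrogen at position 3 (in a C=N bond), with two double bonds; a six-membered carbon ring with three alternating C=C double bonds, fused to a five-membered ring containing one N–H nitrogen and two C=C double bonds; an eight-membered carbon ring with four alternating C=C double bonds; a five-membered all-carbon ring bearing a negative charge on one carbon, with two C=C double bonds.
The 5-membered ring with two nitrogens (one N–H, one =N–) is fully conjugated (every ring atom contributes a p orbital); 2 ring double bonds (4 π electrons) plus a heteroatom lone pair (2) give 6 π electrons. Since 6 = 4n+2 (n=1), it is aromatic (imidazole).
The 5-membered ring with one sulfur and one =N– has a continuous p-orbital overlap around the ring; 2 ring double bonds (4 π electrons) plus a heteroatom lone pair (2) give 6 π electrons. 6 = 4(1)+2, so it is aromatic (thiazole).
The fused 6/5-membered bicyclic (with one N–H) is a single π system with 9 sp² atoms and 10 π electrons from ring double bonds plus a heteroatom lone pair. 10 = 4(2)+2, so the system is aromatic and both rings count as aromatic (indole).
The 8-membered ring has only sp² ring atoms; a planar conformation would have a fully conjugated π system of 8 electrons. But 8 = 4(2), which is 4n not 4n+2, so it is not aromatic (cyclooctatetraene) — cyclooctatetraene distorts into a non-planar tub to avoid antiaromaticity.
The 5-membered ring is planar and fully conjugated; 2 ring double bonds (4 π electrons) plus the carbanion lone pair (2) give 6 π electrons. 6 = 4(1)+2, so it is aromatic (cyclopentadienyl anion).
5 of the 6 rings are aromatic. Total: 5.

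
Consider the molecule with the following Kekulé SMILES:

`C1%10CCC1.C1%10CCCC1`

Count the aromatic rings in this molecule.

0

The SMILES encodes a four-membered saturated carbon ring; a five-membered saturated carbon ring.
The 4-membered ring has only sp³ atoms, so it is not fully conjugated — not aromatic (cyclobutane).
The 5-membered ring has only sp³ atoms, so it is not fully conjugated — not aromatic (cyclopentane).
None of the rings are aromatic. Total: 0.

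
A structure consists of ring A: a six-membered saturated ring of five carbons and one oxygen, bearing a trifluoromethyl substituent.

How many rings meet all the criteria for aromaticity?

Ring A has only sp³ atoms, so it is not fully conjugated — not aromatic (tetrahydropyran).

0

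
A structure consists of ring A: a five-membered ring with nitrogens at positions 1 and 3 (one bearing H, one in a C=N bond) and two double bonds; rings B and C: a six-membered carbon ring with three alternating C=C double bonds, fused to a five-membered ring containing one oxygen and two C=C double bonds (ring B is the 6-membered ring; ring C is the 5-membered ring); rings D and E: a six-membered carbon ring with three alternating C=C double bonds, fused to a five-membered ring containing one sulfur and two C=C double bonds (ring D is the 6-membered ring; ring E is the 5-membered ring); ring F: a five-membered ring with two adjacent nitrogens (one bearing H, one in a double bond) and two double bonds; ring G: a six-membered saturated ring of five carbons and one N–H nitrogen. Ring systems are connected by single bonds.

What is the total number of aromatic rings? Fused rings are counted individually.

Ring A has a continuous p-orbital overlap around the ring; 2 ring double bonds (4 π electrons) plus a heteroatom lone pair (2) give 6 π electrons. 6 = 4(1)+2, so ring A is aromatic (imidazole).
Rings B and C form a fused bicyclic system (with one oxygen) with 9 sp² atoms and 10 π electrons from ring double bonds plus a heteroatom lone pair. 10 = 4(2)+2, so the system is aromatic and both rings count as aromatic (benzofuran).
Rings D and E form a fused bicyclic system (with one sulfur) with 9 sp² atoms and 10 π electrons from ring double bonds plus a heteroatom lone pair. 10 = 4(2)+2, so the system is aromatic and both rings count as aromatic (benzothiophene).
Ring F has a continuous p-orbital overlap around the ring; 2 ring double bonds (4 π electrons) plus a heteroatom lone pair (2) give 6 π electrons. Since 6 = 4n+2 (n=1), ring F is aromatic (pyrazole).
Ring G has only sp³ atoms, so it is not fully conjugated — not aromatic (piperidine).
Aromatic: A, B, C, D, E, F. Total: 6.

6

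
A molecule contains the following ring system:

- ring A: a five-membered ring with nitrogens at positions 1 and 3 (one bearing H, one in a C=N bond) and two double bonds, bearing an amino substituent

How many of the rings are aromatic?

Ring A has a continuous p-orbital overlap around the ring; 2 ring double bonds (4 π electrons) plus a heteroatom lone pair (2) give 6 π electrons. That satisfies 4n+2 with n=1, so ring A is aromatic (imidazole).

1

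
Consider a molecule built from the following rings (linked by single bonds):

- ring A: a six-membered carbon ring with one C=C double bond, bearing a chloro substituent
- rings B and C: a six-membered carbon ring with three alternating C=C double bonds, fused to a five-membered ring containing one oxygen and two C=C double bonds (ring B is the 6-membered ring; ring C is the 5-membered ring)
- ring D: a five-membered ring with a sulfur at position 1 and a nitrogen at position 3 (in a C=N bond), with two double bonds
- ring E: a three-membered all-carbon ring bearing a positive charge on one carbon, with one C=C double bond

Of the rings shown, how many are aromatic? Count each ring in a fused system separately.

4

Ring A has four sp³ carbons, so it is not fully conjugated — not aromatic (cyclohexene).
Rings B and C form a fused bicyclic system (with one oxygen) with 9 sp² atoms and 10 π electrons from ring double bonds plus a heteroatom lone pair. 10 = 4(2)+2, so the system is aromatic and both rings count as aromatic (benzofuran).
Ring D has a continuous p-orbital overlap around the ring; 2 ring double bonds (4 π electrons) plus a heteroatom lone pair (2) give 6 π electrons. That satisfies 4n+2 with n=1, so ring D is aromatic (thiazole).
Ring E is planar and fully conjugated; 1 ring double bond (2 π electrons) plus the carbocation's empty p orbital (0, but keeps the ring conjugated) give 2 π electrons. Since 2 = 4n+2 (n=0), ring E is aromatic (cyclopropenyl cation).
Aromatic: B, C, D, E. Total: 4.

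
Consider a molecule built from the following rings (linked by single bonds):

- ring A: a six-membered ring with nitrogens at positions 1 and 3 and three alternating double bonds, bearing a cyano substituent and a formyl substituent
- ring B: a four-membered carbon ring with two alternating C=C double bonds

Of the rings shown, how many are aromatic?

Ring A has a continuous p-orbital overlap around the ring; 3 ring double bonds give 6 π electrons. That satisfies 4n+2 with n=1, so ring A is aromatic (pyrimidine).
Ring B has only sp² ring atoms; a planar conformation would have a fully conjugated π system of 4 electrons. But 4 = 4(1), which is 4n not 4n+2, so ring B is not aromatic (cyclobutadiene) — cyclobutadiene is antiaromatic and distorts to a rectangle.
Aromatic: A. Total: 1.

1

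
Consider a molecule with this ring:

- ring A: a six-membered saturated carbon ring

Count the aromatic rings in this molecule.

0

Ring A has only sp³ atoms, so it is not fully conjugated — not aromatic (cyclohexane).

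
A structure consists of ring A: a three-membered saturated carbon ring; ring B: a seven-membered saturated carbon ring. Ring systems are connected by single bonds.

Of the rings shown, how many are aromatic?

0

Ring A has only sp³ atoms, so it is not fully conjugated — not aromatic (cyclopropane).
Ring B has only sp³ atoms, so it is not fully conjugated — not aromatic (cycloheptane).
No ring is aromatic. Total: 0.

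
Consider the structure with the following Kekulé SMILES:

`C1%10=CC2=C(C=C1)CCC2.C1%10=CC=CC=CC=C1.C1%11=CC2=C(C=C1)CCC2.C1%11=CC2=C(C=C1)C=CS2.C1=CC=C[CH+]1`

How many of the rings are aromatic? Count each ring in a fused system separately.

4

The SMILES encodes a six-membered carbon ring with three alternating C=C double bonds, fused to a saturated five-membered carbon ring; an eight-membered carbon ring with four alternating C=C double bonds; a six-membered carbon ring with three alternating C=C double bonds, fused to a saturated five-membered carbon ring; a six-membered carbon ring with three alternating C=C double bonds, fused to a five-membered ring containing one sulfur and two C=C double bonds; a five-membered all-carbon ring bearing a positive charge on one carbon, with two C=C double bonds.
The 6-membered ring is fully conjugated (every ring atom contributes a p orbital); 3 ring double bonds give 6 π electrons. 6 = 4(1)+2, so it is aromatic (benzene ring).
The 5-membered ring has three sp³ carbons, so it is not fully conjugated — not aromatic (cyclopentane ring).
The 8-membered ring has only sp² ring atoms; a planar conformation would have a fully conjugated π system of 8 electrons. But 8 = 4(2), which is 4n not 4n+2, so it is not aromatic (cyclooctatetraene) — cyclooctatetraene distorts into a non-planar tub to avoid antiaromaticity.
The second 6-membered ring is fully conjugated (every ring atom contributes a p orbital); 3 ring double bonds give 6 π electrons. Since 6 = 4n+2 (n=1), it is aromatic (benzene ring).
The second 5-membered ring has three sp³ carbons, so it is not fully conjugated — not aromatic (cyclopentane ring).
The fused 6/5-membered bicyclic (with one sulfur) is a single π system with 9 sp² atoms and 10 π electrons from ring double bonds plus a heteroatom lone pair. 10 = 4(2)+2, so the system is aromatic and both rings count as aromatic (benzothiophene).
The third 5-membered ring has only sp² ring atoms; a planar conformation would have a fully conjugated π system of 4 electrons. But 4 = 4(1), which is 4n not 4n+2, so it is not aromatic (cyclopentadienyl cation).
4 of the 8 rings are aromatic. Total: 4.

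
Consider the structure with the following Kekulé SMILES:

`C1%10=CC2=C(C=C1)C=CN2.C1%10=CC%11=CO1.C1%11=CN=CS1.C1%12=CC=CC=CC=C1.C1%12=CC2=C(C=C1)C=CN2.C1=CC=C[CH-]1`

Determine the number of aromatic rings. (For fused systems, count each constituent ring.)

The SMILES encodes a six-membered carbon ring with three alternating C=C double bonds, fused to a five-membered ring containing one N–H nitrogen and two C=C double bonds; a five-membered ring of four carbons and one oxygen, with two C=C double bonds; a five-membered ring with a sulfur at position 1 and a nitrogen at position 3 (in a C=N bond), with two double bonds; an eight-membered carbon ring with four alternating C=C double bonds; a six-membered carbon ring with three alternating C=C double bonds, fused to a five-membered ring containing one N–H nitrogen and two C=C double bonds; a five-membered all-carbon ring bearing a negative charge on one carbon, with two C=C double bonds.
The fused 6/5-membered bicyclic (with one N–H) is a single π system with 9 sp² atoms and 10 π electrons from ring double bonds plus a heteroatom lone pair. 10 = 4(2)+2, so the system is aromatic and both rings count as aromatic (indole).
The 5-membered ring with one oxygen is planar and fully conjugated; 2 ring double bonds (4 π electrons) plus a heteroatom lone pair (2) give 6 π electrons. Since 6 = 4n+2 (n=1), it is aromatic (furan).
The 5-membered ring with one sulfur and one =N– is fully conjugated (every ring atom contributes a p orbital); 2 ring double bonds (4 π electrons) plus a heteroatom lone pair (2) give 6 π electrons. 6 = 4(1)+2, so it is aromatic (thiazole).
The 8-membered ring has only sp² ring atoms; a planar conformation would have a fully conjugated π system of 8 electrons. But 8 = 4(2), which is 4n not 4n+2, so it is not aromatic (cyclooctatetraene) — cyclooctatetraene distorts into a non-planar tub to avoid antiaromaticity.
The fused 6/5-membered bicyclic (with one N–H) is a single π system with 9 sp² atoms and 10 π electrons from ring double bonds plus a heteroatom lone pair. 10 = 4(2)+2, so the system is aromatic and both rings count as aromatic (indole).
The 5-membered ring has a continuous p-orbital overlap around the ring; 2 ring double bonds (4 π electrons) plus the carbanion lone pair (2) give 6 π electrons. 6 = 4(1)+2, so it is aromatic (cyclopentadienyl anion).
7 of the 8 rings are aromatic. Total: 7.

7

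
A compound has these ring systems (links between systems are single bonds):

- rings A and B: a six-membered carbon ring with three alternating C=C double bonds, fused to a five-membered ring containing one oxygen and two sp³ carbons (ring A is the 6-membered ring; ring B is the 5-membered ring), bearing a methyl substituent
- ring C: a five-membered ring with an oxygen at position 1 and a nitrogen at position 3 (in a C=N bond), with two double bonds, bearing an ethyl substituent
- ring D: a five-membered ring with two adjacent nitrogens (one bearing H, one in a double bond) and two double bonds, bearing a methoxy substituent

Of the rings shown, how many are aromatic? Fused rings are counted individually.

3

Ring A is planar and fully conjugated; 3 ring double bonds give 6 π electrons. 6 = 4(1)+2, so ring A is aromatic (benzene ring).
Ring B has two sp³ carbons, so it is not fully conjugated — not aromatic (oxolane ring).
Ring C is planar and fully conjugated; 2 ring double bonds (4 π electrons) plus a heteroatom lone pair (2) give 6 π electrons. 6 = 4(1)+2, so ring C is aromatic (oxazole).
Ring D has a continuous p-orbital overlap around the ring; 2 ring double bonds (4 π electrons) plus a heteroatom lone pair (2) give 6 π electrons. That satisfies 4n+2 with n=1, so ring D is aromatic (pyrazole).
Aromatic: A, C, D. Total: 3.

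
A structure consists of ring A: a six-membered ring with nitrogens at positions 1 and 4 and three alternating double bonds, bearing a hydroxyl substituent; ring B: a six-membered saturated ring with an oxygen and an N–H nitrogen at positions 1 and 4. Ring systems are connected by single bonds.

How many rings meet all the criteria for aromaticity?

Ring A has a continuous p-orbital overlap around the ring; 3 ring double bonds give 6 π electrons. 6 = 4(1)+2, so ring A is aromatic (pyrazine).
Ring B has only sp³ atoms, so it is not fully conjugated — not aromatic (morpholine).
Aromatic: A. Total: 1.

1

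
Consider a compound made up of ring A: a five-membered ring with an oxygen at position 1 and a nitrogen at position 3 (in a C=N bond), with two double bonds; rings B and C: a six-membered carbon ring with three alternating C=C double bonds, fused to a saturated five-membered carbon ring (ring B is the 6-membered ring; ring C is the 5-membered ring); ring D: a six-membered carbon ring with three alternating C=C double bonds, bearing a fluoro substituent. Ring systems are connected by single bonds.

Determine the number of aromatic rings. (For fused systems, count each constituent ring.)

Ring A is fully conjugated (every ring atom contributes a p orbital); 2 ring double bonds (4 π electrons) plus a heteroatom lone pair (2) give 6 π electrons. Since 6 = 4n+2 (n=1), ring A is aromatic (oxazole).
Ring B has a continuous p-orbital overlap around the ring; 3 ring double bonds give 6 π electrons. That satisfies 4n+2 with n=1, so ring B is aromatic (benzene ring).
Ring C has three sp³ carbons, so it is not fully conjugated — not aromatic (cyclopentane ring).
Ring D has a continuous p-orbital overlap around the ring; 3 ring double bonds give 6 π electrons. Since 6 = 4n+2 (n=1), ring D is aromatic (benzene).
Aromatic: A, B, D. Total: 3.

3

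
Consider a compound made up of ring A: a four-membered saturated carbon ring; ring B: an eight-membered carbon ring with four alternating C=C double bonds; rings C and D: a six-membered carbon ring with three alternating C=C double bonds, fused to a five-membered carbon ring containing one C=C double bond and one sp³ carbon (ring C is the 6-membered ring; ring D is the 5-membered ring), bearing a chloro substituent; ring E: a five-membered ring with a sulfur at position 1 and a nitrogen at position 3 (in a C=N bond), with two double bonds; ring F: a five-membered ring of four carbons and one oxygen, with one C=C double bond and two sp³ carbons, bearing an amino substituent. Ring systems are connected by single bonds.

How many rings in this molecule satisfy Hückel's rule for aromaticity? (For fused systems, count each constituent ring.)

2

Ring A has only sp³ atoms, so it is not fully conjugated — not aromatic (cyclobutane).
Ring B has only sp² ring atoms; a planar conformation would have a fully conjugated π system of 8 electrons. But 8 = 4(2), which is 4n not 4n+2, so ring B is not aromatic (cyclooctatetraene) — cyclooctatetraene distorts into a non-planar tub to avoid antiaromaticity.
Ring C has a continuous p-orbital overlap around the ring; 3 ring double bonds give 6 π electrons. 6 = 4(1)+2, so ring C is aromatic (benzene ring).
Ring D has one sp³ carbon, so it is not fully conjugated — not aromatic (cyclopentene ring).
Ring E has a continuous p-orbital overlap around the ring; 2 ring double bonds (4 π electrons) plus a heteroatom lone pair (2) give 6 π electrons. That satisfies 4n+2 with n=1, so ring E is aromatic (thiazole).
Ring F has two sp³ carbons, so it is not fully conjugated — not aromatic (2,3-dihydrofuran).
Aromatic: C, E. Total: 2.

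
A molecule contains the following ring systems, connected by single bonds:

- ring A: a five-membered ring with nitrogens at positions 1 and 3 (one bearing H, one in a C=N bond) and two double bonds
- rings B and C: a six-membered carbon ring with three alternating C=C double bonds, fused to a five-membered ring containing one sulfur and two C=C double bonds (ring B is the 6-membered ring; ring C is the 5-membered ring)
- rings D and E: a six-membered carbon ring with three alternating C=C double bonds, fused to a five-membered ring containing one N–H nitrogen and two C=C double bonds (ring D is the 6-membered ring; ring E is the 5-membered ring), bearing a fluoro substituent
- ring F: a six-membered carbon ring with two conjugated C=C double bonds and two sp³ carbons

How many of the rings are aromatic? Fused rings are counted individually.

5

Ring A is fully conjugated (every ring atom contributes a p orbital); 2 ring double bonds (4 π electrons) plus a heteroatom lone pair (2) give 6 π electrons. That satisfies 4n+2 with n=1, so ring A is aromatic (imidazole).
Rings B and C form a fused bicyclic system (with one sulfur) with 9 sp² atoms and 10 π electrons from ring double bonds plus a heteroatom lone pair. 10 = 4(2)+2, so the system is aromatic and both rings count as aromatic (benzothiophene).
Rings D and E form a fused bicyclic system (with one N–H) with 9 sp² atoms and 10 π electrons from ring double bonds plus a heteroatom lone pair. 10 = 4(2)+2, so the system is aromatic and both rings count as aromatic (indole).
Ring F has two sp³ carbons, so it is not fully conjugated — not aromatic (1,3-cyclohexadiene).
Aromatic: A, B, C, D, E. Total: 5.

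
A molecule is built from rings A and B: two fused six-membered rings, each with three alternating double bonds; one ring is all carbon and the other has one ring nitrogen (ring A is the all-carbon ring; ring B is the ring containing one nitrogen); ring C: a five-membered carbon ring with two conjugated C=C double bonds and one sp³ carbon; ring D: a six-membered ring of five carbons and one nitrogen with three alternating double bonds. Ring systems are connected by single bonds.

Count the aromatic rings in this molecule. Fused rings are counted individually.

3

Rings A and B form a fused bicyclic system (with one nitrogen) with 10 sp² atoms and 10 π electrons from ring double bonds. 10 = 4(2)+2, so the system is aromatic and both rings count as aromatic (quinoline).
Ring C has one sp³ carbon, so it is not fully conjugated — not aromatic (cyclopentadiene).
Ring D is planar and fully conjugated; 3 ring double bonds give 6 π electrons. That satisfies 4n+2 with n=1, so ring D is aromatic (pyridine).
Aromatic: A, B, D. Total: 3.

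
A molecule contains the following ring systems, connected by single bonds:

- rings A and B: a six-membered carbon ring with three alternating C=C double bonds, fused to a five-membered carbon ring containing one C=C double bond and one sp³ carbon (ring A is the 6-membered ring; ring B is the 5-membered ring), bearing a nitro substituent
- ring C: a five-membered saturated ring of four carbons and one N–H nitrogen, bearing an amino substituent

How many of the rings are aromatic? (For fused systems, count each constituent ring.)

1

Ring A has a continuous p-orbital overlap around the ring; 3 ring double bonds give 6 π electrons. 6 = 4(1)+2, so ring A is aromatic (benzene ring).
Ring B has one sp³ carbon, so it is not fully conjugated — not aromatic (cyclopentene ring).
Ring C has only sp³ atoms, so it is not fully conjugated — not aromatic (pyrrolidine).
Aromatic: A. Total: 1.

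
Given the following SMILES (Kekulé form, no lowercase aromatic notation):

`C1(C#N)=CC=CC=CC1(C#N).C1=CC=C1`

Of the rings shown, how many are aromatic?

0

The SMILES encodes a seven-membered carbon ring with three C=C double bonds and one sp³ carbon; a four-membered carbon ring with two alternating C=C double bonds.
The 7-membered ring has one sp³ carbon, so it is not fully conjugated — not aromatic (cycloheptatriene).
The 4-membered ring has only sp² ring atoms; a planar conformation would have a fully conjugated π system of 4 electrons. But 4 = 4(1), which is 4n not 4n+2, so it is not aromatic (cyclobutadiene) — cyclobutadiene is antiaromatic and distorts to a rectangle.
None of the rings are aromatic. Total: 0.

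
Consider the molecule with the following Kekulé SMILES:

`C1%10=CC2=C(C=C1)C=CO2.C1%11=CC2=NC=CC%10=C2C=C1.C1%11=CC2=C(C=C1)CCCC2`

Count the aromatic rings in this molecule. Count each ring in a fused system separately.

The SMILES encodes a six-membered carbon ring with three alternating C=C double bonds, fused to a five-membered ring containing one oxygen and two C=C double bonds; two fused six-membered rings, each with three alternating double bonds; one ring is all carbon and the other has one ring nitrogen; a six-membered carbon ring with three alternating C=C double bonds, fused to a saturated six-membered carbon ring.
The fused 6/5-membered bicyclic (with one oxygen) is a single π system with 9 sp² atoms and 10 π electrons from ring double bonds plus a heteroatom lone pair. 10 = 4(2)+2, so the system is aromatic and both rings count as aromatic (benzofuran).
The fused 6/6-membered bicyclic (with one nitrogen) is a single π system with 10 sp² atoms and 10 π electrons from ring double bonds. 10 = 4(2)+2, so the system is aromatic and both rings count as aromatic (quinoline).
The 6-membered ring is planar and fully conjugated; 3 ring double bonds give 6 π electrons. Since 6 = 4n+2 (n=1), it is aromatic (benzene ring).
The second 6-membered ring has four sp³ carbons, so it is not fully conjugated — not aromatic (cyclohexane ring).
5 of the 6 rings are aromatic. Total: 5.

5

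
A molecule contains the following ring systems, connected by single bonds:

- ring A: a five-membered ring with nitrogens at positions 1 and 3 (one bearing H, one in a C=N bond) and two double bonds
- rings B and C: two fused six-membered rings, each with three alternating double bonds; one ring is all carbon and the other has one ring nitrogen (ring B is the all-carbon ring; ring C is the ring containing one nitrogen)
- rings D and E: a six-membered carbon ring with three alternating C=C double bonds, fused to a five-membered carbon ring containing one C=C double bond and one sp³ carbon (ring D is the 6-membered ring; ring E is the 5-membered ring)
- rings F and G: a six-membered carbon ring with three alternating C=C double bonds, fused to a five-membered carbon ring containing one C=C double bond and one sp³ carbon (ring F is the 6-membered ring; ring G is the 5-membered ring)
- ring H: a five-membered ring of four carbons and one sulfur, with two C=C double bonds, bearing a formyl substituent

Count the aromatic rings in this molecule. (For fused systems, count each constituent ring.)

Ring A is planar and fully conjugated; 2 ring double bonds (4 π electrons) plus a heteroatom lone pair (2) give 6 π electrons. 6 = 4(1)+2, so ring A is aromatic (imidazole).
Rings B and C form a fused bicyclic system (with one nitrogen) with 10 sp² atoms and 10 π electrons from ring double bonds. 10 = 4(2)+2, so the system is aromatic and both rings count as aromatic (quinoline).
Ring D has a continuous p-orbital overlap around the ring; 3 ring double bonds give 6 π electrons. Since 6 = 4n+2 (n=1), ring D is aromatic (benzene ring).
Ring E has one sp³ carbon, so it is not fully conjugated — not aromatic (cyclopentene ring).
Ring F is fully conjugated (every ring atom contributes a p orbital); 3 ring double bonds give 6 π electrons. Since 6 = 4n+2 (n=1), ring F is aromatic (benzene ring).
Ring G has one sp³ carbon, so it is not fully conjugated — not aromatic (cyclopentene ring).
Ring H is fully conjugated (every ring atom contributes a p orbital); 2 ring double bonds (4 π electrons) plus a heteroatom lone pair (2) give 6 π electrons. That satisfies 4n+2 with n=1, so ring H is aromatic (thiophene).
Aromatic: A, B, C, D, F, H. Total: 6.

6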